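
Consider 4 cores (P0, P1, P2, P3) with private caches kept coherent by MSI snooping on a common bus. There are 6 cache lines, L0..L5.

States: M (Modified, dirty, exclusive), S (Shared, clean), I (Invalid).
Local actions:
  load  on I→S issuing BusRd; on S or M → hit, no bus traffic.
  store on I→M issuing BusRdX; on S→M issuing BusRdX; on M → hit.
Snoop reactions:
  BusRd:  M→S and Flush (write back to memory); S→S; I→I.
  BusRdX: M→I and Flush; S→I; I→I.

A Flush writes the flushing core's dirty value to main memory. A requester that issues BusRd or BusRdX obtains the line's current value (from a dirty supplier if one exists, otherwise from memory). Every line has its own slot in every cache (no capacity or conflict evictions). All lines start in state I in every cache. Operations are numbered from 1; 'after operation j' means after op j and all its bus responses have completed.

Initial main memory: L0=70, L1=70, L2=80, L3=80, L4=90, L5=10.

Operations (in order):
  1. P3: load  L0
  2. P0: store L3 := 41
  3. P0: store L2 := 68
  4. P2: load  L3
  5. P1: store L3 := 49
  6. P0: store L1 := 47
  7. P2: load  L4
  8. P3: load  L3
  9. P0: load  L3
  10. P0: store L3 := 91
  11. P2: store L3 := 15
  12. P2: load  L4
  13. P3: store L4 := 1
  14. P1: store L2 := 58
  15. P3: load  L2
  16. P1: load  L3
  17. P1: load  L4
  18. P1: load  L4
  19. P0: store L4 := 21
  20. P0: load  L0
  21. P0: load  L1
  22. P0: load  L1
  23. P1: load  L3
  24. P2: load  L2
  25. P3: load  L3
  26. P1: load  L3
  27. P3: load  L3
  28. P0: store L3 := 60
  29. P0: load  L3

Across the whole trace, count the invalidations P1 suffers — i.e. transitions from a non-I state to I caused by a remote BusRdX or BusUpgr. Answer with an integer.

step 1: P3: load  L0  ⟶  IIIS  (L0)  txn=BusRd  M[L0]=70
step 2: P0: store L3 := 41  ⟶  MIII  (L3)  txn=BusRdX  M[L3]=80
step 3: P0: store L2 := 68  ⟶  MIII  (L2)  txn=BusRdX  M[L2]=80
step 4: P2: load  L3  ⟶  SISI  (L3)  txn=BusRd+Flush  M[L3]=41
step 5: P1: store L3 := 49  ⟶  IMII  (L3)  txn=BusRdX  M[L3]=41
step 6: P0: store L1 := 47  ⟶  MIII  (L1)  txn=BusRdX  M[L1]=70
step 7: P2: load  L4  ⟶  IISI  (L4)  txn=BusRd  M[L4]=90
step 8: P3: load  L3  ⟶  ISIS  (L3)  txn=BusRd+Flush  M[L3]=49
step 9: P0: load  L3  ⟶  SSIS  (L3)  txn=BusRd  M[L3]=49
step 10: P0: store L3 := 91  ⟶  MIII  (L3)  txn=BusRdX  M[L3]=49
step 11: P2: store L3 := 15  ⟶  IIMI  (L3)  txn=BusRdX+Flush  M[L3]=91
step 12: P2: load  L4  ⟶  IISI  (L4)  txn=∅  M[L4]=90
step 13: P3: store L4 := 1  ⟶  IIIM  (L4)  txn=BusRdX  M[L4]=90
step 14: P1: store L2 := 58  ⟶  IMII  (L2)  txn=BusRdX+Flush  M[L2]=68
step 15: P3: load  L2  ⟶  ISIS  (L2)  txn=BusRd+Flush  M[L2]=58
step 16: P1: load  L3  ⟶  ISSI  (L3)  txn=BusRd+Flush  M[L3]=15
step 17: P1: load  L4  ⟶  ISIS  (L4)  txn=BusRd+Flush  M[L4]=1
step 18: P1: load  L4  ⟶  ISIS  (L4)  txn=∅  M[L4]=1
step 19: P0: store L4 := 21  ⟶  MIII  (L4)  txn=BusRdX  M[L4]=1
step 20: P0: load  L0  ⟶  SIIS  (L0)  txn=BusRd  M[L0]=70
step 21: P0: load  L1  ⟶  MIII  (L1)  txn=∅  M[L1]=70
step 22: P0: load  L1  ⟶  MIII  (L1)  txn=∅  M[L1]=70
step 23: P1: load  L3  ⟶  ISSI  (L3)  txn=∅  M[L3]=15
step 24: P2: load  L2  ⟶  ISSS  (L2)  txn=BusRd  M[L2]=58
step 25: P3: load  L3  ⟶  ISSS  (L3)  txn=BusRd  M[L3]=15
step 26: P1: load  L3  ⟶  ISSS  (L3)  txn=∅  M[L3]=15
step 27: P3: load  L3  ⟶  ISSS  (L3)  txn=∅  M[L3]=15
step 28: P0: store L3 := 60  ⟶  MIII  (L3)  txn=BusRdX  M[L3]=15
step 29: P0: load  L3  ⟶  MIII  (L3)  txn=∅  M[L3]=15

invalidations = 3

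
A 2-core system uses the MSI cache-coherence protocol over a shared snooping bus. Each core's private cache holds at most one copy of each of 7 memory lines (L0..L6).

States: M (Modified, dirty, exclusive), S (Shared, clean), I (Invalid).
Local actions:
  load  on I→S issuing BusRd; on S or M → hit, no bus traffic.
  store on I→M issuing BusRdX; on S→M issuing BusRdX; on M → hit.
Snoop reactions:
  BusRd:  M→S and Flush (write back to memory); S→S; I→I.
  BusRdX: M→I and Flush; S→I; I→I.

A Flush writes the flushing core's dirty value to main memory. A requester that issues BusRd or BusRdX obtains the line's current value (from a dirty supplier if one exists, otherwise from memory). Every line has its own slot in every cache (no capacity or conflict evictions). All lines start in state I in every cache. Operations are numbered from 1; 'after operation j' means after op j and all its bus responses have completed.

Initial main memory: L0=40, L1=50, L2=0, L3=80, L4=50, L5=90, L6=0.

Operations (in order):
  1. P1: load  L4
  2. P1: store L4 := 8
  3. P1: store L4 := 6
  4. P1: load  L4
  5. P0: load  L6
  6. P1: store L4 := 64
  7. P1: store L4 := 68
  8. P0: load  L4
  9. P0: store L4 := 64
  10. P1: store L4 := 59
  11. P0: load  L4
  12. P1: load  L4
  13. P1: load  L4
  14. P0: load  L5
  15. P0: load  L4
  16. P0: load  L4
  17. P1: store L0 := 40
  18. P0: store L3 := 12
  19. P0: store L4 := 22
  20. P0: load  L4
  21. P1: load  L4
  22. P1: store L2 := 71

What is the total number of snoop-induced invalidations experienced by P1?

invalidations = 2

1. P1: load  L4  bus=[BusRd]  L4: P0=I P1=S  mem[L4]=50
2. P1: store L4 := 8  bus=[BusRdX]  L4: P0=I P1=M  mem[L4]=50
3. P1: store L4 := 6  bus=[-]  L4: P0=I P1=M  mem[L4]=50
4. P1: load  L4  bus=[-]  L4: P0=I P1=M  mem[L4]=50
5. P0: load  L6  bus=[BusRd]  L6: P0=S P1=I  mem[L6]=0
6. P1: store L4 := 64  bus=[-]  L4: P0=I P1=M  mem[L4]=50
7. P1: store L4 := 68  bus=[-]  L4: P0=I P1=M  mem[L4]=50
8. P0: load  L4  bus=[BusRd,Flush]  L4: P0=S P1=S  mem[L4]=68
9. P0: store L4 := 64  bus=[BusRdX]  L4: P0=M P1=I  mem[L4]=68
10. P1: store L4 := 59  bus=[BusRdX,Flush]  L4: P0=I P1=M  mem[L4]=64
11. P0: load  L4  bus=[BusRd,Flush]  L4: P0=S P1=S  mem[L4]=59
12. P1: load  L4  bus=[-]  L4: P0=S P1=S  mem[L4]=59
13. P1: load  L4  bus=[-]  L4: P0=S P1=S  mem[L4]=59
14. P0: load  L5  bus=[BusRd]  L5: P0=S P1=I  mem[L5]=90
15. P0: load  L4  bus=[-]  L4: P0=S P1=S  mem[L4]=59
16. P0: load  L4  bus=[-]  L4: P0=S P1=S  mem[L4]=59
17. P1: store L0 := 40  bus=[BusRdX]  L0: P0=I P1=M  mem[L0]=40
18. P0: store L3 := 12  bus=[BusRdX]  L3: P0=M P1=I  mem[L3]=80
19. P0: store L4 := 22  bus=[BusRdX]  L4: P0=M P1=I  mem[L4]=59
20. P0: load  L4  bus=[-]  L4: P0=M P1=I  mem[L4]=59
21. P1: load  L4  bus=[BusRd,Flush]  L4: P0=S P1=S  mem[L4]=22
22. P1: store L2 := 71  bus=[BusRdX]  L2: P0=I P1=M  mem[L2]=0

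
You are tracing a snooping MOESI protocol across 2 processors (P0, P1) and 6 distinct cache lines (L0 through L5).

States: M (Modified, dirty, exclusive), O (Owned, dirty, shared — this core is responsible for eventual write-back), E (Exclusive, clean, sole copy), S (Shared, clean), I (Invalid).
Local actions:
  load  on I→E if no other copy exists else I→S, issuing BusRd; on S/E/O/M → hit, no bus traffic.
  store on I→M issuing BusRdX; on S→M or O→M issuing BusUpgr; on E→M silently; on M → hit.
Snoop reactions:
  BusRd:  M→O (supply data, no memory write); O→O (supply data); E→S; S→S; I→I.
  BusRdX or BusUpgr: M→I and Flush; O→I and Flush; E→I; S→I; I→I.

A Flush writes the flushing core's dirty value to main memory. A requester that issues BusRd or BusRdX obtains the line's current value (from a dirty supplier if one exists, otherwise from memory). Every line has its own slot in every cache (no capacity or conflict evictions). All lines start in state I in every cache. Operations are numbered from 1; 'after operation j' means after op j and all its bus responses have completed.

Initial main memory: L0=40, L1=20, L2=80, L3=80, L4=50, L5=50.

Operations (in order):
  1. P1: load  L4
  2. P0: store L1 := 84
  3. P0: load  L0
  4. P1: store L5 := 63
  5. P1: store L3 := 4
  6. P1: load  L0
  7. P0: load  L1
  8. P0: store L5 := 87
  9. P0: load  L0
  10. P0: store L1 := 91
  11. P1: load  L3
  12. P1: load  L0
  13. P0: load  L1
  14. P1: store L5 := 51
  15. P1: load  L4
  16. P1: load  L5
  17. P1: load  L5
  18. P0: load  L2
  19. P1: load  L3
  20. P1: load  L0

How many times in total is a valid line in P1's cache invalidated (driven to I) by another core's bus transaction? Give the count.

invalidations = 1

step 1: P1: load  L4  ⟶  IE  (L4)  txn=BusRd  M[L4]=50
step 2: P0: store L1 := 84  ⟶  MI  (L1)  txn=BusRdX  M[L1]=20
step 3: P0: load  L0  ⟶  EI  (L0)  txn=BusRd  M[L0]=40
step 4: P1: store L5 := 63  ⟶  IM  (L5)  txn=BusRdX  M[L5]=50
step 5: P1: store L3 := 4  ⟶  IM  (L3)  txn=BusRdX  M[L3]=80
step 6: P1: load  L0  ⟶  SS  (L0)  txn=BusRd  M[L0]=40
step 7: P0: load  L1  ⟶  MI  (L1)  txn=∅  M[L1]=20
step 8: P0: store L5 := 87  ⟶  MI  (L5)  txn=BusRdX+Flush  M[L5]=63
step 9: P0: load  L0  ⟶  SS  (L0)  txn=∅  M[L0]=40
step 10: P0: store L1 := 91  ⟶  MI  (L1)  txn=∅  M[L1]=20
step 11: P1: load  L3  ⟶  IM  (L3)  txn=∅  M[L3]=80
step 12: P1: load  L0  ⟶  SS  (L0)  txn=∅  M[L0]=40
step 13: P0: load  L1  ⟶  MI  (L1)  txn=∅  M[L1]=20
step 14: P1: store L5 := 51  ⟶  IM  (L5)  txn=BusRdX+Flush  M[L5]=87
step 15: P1: load  L4  ⟶  IE  (L4)  txn=∅  M[L4]=50
step 16: P1: load  L5  ⟶  IM  (L5)  txn=∅  M[L5]=87
step 17: P1: load  L5  ⟶  IM  (L5)  txn=∅  M[L5]=87
step 18: P0: load  L2  ⟶  EI  (L2)  txn=BusRd  M[L2]=80
step 19: P1: load  L3  ⟶  IM  (L3)  txn=∅  M[L3]=80
step 20: P1: load  L0  ⟶  SS  (L0)  txn=∅  M[L0]=40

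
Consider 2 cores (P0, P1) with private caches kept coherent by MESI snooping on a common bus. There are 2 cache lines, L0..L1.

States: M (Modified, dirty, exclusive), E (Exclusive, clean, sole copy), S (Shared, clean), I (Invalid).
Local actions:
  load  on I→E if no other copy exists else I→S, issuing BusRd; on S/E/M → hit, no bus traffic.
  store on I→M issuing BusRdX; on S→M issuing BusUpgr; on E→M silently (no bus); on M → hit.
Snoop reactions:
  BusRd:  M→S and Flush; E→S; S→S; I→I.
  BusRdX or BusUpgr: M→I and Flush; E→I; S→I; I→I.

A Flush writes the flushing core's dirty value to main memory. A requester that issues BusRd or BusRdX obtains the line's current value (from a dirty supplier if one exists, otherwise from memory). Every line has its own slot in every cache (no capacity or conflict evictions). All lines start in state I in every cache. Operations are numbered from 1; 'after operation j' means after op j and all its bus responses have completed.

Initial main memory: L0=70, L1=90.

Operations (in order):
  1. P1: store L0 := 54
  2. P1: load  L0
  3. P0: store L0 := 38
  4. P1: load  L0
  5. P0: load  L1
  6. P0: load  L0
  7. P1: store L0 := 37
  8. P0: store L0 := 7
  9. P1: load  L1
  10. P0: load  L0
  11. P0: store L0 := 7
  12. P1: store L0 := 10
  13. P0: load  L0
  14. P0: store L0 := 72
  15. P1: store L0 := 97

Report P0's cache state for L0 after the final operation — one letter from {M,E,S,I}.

state = I

[1] P1: store L0 := 54 | P0:I, P1:M(54) | bus: BusRdX
[2] P1: load  L0 | P0:I, P1:M(54) | bus: none
[3] P0: store L0 := 38 | P0:M(38), P1:I | bus: BusRdX,Flush
[4] P1: load  L0 | P0:S(38), P1:S(38) | bus: BusRd,Flush
[5] P0: load  L1 | P0:E(90), P1:I | bus: BusRd
[6] P0: load  L0 | P0:S(38), P1:S(38) | bus: none
[7] P1: store L0 := 37 | P0:I, P1:M(37) | bus: BusUpgr
[8] P0: store L0 := 7 | P0:M(7), P1:I | bus: BusRdX,Flush
[9] P1: load  L1 | P0:S(90), P1:S(90) | bus: BusRd
[10] P0: load  L0 | P0:M(7), P1:I | bus: none
[11] P0: store L0 := 7 | P0:M(7), P1:I | bus: none
[12] P1: store L0 := 10 | P0:I, P1:M(10) | bus: BusRdX,Flush
[13] P0: load  L0 | P0:S(10), P1:S(10) | bus: BusRd,Flush
[14] P0: store L0 := 72 | P0:M(72), P1:I | bus: BusUpgr
[15] P1: store L0 := 97 | P0:I, P1:M(97) | bus: BusRdX,Flush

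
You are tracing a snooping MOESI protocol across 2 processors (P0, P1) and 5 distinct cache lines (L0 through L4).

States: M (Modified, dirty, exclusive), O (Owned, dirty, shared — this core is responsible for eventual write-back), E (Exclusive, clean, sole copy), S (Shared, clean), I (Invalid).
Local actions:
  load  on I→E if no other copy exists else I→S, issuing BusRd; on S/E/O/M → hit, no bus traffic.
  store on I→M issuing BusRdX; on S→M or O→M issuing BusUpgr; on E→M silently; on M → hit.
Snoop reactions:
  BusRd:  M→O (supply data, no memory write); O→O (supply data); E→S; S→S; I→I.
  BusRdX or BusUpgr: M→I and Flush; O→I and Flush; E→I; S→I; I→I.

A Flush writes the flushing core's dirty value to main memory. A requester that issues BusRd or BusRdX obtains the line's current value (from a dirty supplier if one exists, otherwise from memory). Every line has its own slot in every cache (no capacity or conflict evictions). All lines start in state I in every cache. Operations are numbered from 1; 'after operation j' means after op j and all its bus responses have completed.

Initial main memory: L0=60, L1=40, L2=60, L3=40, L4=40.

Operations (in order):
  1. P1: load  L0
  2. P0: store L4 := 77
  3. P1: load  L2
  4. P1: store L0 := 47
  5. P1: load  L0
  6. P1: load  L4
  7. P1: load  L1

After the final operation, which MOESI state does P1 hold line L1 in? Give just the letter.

[1] P1: load  L0 | P0:I, P1:E(60) | bus: BusRd
[2] P0: store L4 := 77 | P0:M(77), P1:I | bus: BusRdX
[3] P1: load  L2 | P0:I, P1:E(60) | bus: BusRd
[4] P1: store L0 := 47 | P0:I, P1:M(47) | bus: none
[5] P1: load  L0 | P0:I, P1:M(47) | bus: none
[6] P1: load  L4 | P0:O(77), P1:S(77) | bus: BusRd
[7] P1: load  L1 | P0:I, P1:E(40) | bus: BusRd

state = E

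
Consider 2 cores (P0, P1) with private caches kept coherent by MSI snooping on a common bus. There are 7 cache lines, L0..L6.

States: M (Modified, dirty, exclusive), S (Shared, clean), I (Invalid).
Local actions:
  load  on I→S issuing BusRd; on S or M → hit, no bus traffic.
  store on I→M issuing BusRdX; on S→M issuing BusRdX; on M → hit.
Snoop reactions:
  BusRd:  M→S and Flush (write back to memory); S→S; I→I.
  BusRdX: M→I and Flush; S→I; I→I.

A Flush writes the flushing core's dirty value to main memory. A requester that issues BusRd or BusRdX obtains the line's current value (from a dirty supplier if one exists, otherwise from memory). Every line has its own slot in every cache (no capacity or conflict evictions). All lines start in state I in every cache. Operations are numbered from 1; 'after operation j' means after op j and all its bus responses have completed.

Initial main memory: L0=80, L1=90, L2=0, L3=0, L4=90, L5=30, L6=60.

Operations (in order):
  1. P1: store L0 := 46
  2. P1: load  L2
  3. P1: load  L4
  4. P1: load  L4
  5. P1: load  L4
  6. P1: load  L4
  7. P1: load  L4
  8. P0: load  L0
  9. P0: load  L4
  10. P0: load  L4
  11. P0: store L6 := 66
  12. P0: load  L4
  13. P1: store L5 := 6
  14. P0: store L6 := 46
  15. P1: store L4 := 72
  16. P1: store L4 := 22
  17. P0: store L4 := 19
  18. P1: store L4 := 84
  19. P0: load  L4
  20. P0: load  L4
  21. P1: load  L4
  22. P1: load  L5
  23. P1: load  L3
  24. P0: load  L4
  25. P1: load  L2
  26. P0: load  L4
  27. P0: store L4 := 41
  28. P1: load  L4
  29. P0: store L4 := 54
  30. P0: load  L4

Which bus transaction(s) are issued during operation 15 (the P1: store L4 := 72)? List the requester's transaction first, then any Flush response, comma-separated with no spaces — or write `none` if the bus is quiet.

  op1 P1: store L0 := 46 → I/M on L0; bus BusRdX; mem=80
  op2 P1: load  L2 → I/S on L2; bus BusRd; mem=0
  op3 P1: load  L4 → I/S on L4; bus BusRd; mem=90
  op4 P1: load  L4 → I/S on L4; bus (none); mem=90
  op5 P1: load  L4 → I/S on L4; bus (none); mem=90
  op6 P1: load  L4 → I/S on L4; bus (none); mem=90
  op7 P1: load  L4 → I/S on L4; bus (none); mem=90
  op8 P0: load  L0 → S/S on L0; bus BusRd Flush; mem=46
  op9 P0: load  L4 → S/S on L4; bus BusRd; mem=90
  op10 P0: load  L4 → S/S on L4; bus (none); mem=90
  op11 P0: store L6 := 66 → M/I on L6; bus BusRdX; mem=60
  op12 P0: load  L4 → S/S on L4; bus (none); mem=90
  op13 P1: store L5 := 6 → I/M on L5; bus BusRdX; mem=30
  op14 P0: store L6 := 46 → M/I on L6; bus (none); mem=60
  op15 P1: store L4 := 72 → I/M on L4; bus BusRdX; mem=90
  op16 P1: store L4 := 22 → I/M on L4; bus (none); mem=90
  op17 P0: store L4 := 19 → M/I on L4; bus BusRdX Flush; mem=22
  op18 P1: store L4 := 84 → I/M on L4; bus BusRdX Flush; mem=19
  op19 P0: load  L4 → S/S on L4; bus BusRd Flush; mem=84
  op20 P0: load  L4 → S/S on L4; bus (none); mem=84
  op21 P1: load  L4 → S/S on L4; bus (none); mem=84
  op22 P1: load  L5 → I/M on L5; bus (none); mem=30
  op23 P1: load  L3 → I/S on L3; bus BusRd; mem=0
  op24 P0: load  L4 → S/S on L4; bus (none); mem=84
  op25 P1: load  L2 → I/S on L2; bus (none); mem=0
  op26 P0: load  L4 → S/S on L4; bus (none); mem=84
  op27 P0: store L4 := 41 → M/I on L4; bus BusRdX; mem=84
  op28 P1: load  L4 → S/S on L4; bus BusRd Flush; mem=41
  op29 P0: store L4 := 54 → M/I on L4; bus BusRdX; mem=41
  op30 P0: load  L4 → M/I on L4; bus (none); mem=41

bus = BusRdX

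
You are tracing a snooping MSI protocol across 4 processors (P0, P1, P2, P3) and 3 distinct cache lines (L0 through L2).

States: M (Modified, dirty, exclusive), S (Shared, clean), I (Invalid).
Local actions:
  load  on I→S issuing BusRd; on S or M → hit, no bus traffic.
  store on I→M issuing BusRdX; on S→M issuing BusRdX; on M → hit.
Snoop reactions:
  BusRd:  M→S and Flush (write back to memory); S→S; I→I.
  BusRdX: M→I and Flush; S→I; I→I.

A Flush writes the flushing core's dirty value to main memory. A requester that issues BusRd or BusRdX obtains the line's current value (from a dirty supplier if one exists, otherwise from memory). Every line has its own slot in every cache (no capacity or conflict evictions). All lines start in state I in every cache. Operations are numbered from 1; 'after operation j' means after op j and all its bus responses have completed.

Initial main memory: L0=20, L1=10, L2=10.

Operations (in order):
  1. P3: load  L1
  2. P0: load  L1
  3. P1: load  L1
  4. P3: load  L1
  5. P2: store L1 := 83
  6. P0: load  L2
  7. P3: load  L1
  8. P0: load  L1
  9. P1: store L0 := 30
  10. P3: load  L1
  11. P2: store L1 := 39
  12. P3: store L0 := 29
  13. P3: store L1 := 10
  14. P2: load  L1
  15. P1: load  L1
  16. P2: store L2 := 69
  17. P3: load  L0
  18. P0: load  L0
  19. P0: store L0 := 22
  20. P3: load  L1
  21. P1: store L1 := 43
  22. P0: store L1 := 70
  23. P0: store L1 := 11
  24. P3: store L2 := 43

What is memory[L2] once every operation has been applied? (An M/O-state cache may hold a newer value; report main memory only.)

1. P3: load  L1  bus=[BusRd]  L1: P0=I P1=I P2=I P3=S  mem[L1]=10
2. P0: load  L1  bus=[BusRd]  L1: P0=S P1=I P2=I P3=S  mem[L1]=10
3. P1: load  L1  bus=[BusRd]  L1: P0=S P1=S P2=I P3=S  mem[L1]=10
4. P3: load  L1  bus=[-]  L1: P0=S P1=S P2=I P3=S  mem[L1]=10
5. P2: store L1 := 83  bus=[BusRdX]  L1: P0=I P1=I P2=M P3=I  mem[L1]=10
6. P0: load  L2  bus=[BusRd]  L2: P0=S P1=I P2=I P3=I  mem[L2]=10
7. P3: load  L1  bus=[BusRd,Flush]  L1: P0=I P1=I P2=S P3=S  mem[L1]=83
8. P0: load  L1  bus=[BusRd]  L1: P0=S P1=I P2=S P3=S  mem[L1]=83
9. P1: store L0 := 30  bus=[BusRdX]  L0: P0=I P1=M P2=I P3=I  mem[L0]=20
10. P3: load  L1  bus=[-]  L1: P0=S P1=I P2=S P3=S  mem[L1]=83
11. P2: store L1 := 39  bus=[BusRdX]  L1: P0=I P1=I P2=M P3=I  mem[L1]=83
12. P3: store L0 := 29  bus=[BusRdX,Flush]  L0: P0=I P1=I P2=I P3=M  mem[L0]=30
13. P3: store L1 := 10  bus=[BusRdX,Flush]  L1: P0=I P1=I P2=I P3=M  mem[L1]=39
14. P2: load  L1  bus=[BusRd,Flush]  L1: P0=I P1=I P2=S P3=S  mem[L1]=10
15. P1: load  L1  bus=[BusRd]  L1: P0=I P1=S P2=S P3=S  mem[L1]=10
16. P2: store L2 := 69  bus=[BusRdX]  L2: P0=I P1=I P2=M P3=I  mem[L2]=10
17. P3: load  L0  bus=[-]  L0: P0=I P1=I P2=I P3=M  mem[L0]=30
18. P0: load  L0  bus=[BusRd,Flush]  L0: P0=S P1=I P2=I P3=S  mem[L0]=29
19. P0: store L0 := 22  bus=[BusRdX]  L0: P0=M P1=I P2=I P3=I  mem[L0]=29
20. P3: load  L1  bus=[-]  L1: P0=I P1=S P2=S P3=S  mem[L1]=10
21. P1: store L1 := 43  bus=[BusRdX]  L1: P0=I P1=M P2=I P3=I  mem[L1]=10
22. P0: store L1 := 70  bus=[BusRdX,Flush]  L1: P0=M P1=I P2=I P3=I  mem[L1]=43
23. P0: store L1 := 11  bus=[-]  L1: P0=M P1=I P2=I P3=I  mem[L1]=43
24. P3: store L2 := 43  bus=[BusRdX,Flush]  L2: P0=I P1=I P2=I P3=M  mem[L2]=69

memory[L2] = 69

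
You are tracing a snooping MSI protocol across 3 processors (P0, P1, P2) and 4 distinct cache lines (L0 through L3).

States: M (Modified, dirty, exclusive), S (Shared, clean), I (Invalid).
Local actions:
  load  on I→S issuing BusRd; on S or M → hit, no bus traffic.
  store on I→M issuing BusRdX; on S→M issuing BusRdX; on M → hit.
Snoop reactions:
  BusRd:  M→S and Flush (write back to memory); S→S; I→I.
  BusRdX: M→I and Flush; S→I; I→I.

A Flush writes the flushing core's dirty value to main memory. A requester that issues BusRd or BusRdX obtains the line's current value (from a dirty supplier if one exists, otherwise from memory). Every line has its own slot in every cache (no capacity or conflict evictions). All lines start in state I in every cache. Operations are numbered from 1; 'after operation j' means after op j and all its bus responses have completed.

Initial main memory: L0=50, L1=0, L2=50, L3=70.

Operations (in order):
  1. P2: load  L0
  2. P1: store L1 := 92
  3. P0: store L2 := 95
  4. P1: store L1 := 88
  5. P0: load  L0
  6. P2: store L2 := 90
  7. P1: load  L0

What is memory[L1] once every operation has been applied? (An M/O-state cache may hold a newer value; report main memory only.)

  op1 P2: load  L0 → I/I/S on L0; bus BusRd; mem=50
  op2 P1: store L1 := 92 → I/M/I on L1; bus BusRdX; mem=0
  op3 P0: store L2 := 95 → M/I/I on L2; bus BusRdX; mem=50
  op4 P1: store L1 := 88 → I/M/I on L1; bus (none); mem=0
  op5 P0: load  L0 → S/I/S on L0; bus BusRd; mem=50
  op6 P2: store L2 := 90 → I/I/M on L2; bus BusRdX Flush; mem=95
  op7 P1: load  L0 → S/S/S on L0; bus BusRd; mem=50

memory[L1] = 0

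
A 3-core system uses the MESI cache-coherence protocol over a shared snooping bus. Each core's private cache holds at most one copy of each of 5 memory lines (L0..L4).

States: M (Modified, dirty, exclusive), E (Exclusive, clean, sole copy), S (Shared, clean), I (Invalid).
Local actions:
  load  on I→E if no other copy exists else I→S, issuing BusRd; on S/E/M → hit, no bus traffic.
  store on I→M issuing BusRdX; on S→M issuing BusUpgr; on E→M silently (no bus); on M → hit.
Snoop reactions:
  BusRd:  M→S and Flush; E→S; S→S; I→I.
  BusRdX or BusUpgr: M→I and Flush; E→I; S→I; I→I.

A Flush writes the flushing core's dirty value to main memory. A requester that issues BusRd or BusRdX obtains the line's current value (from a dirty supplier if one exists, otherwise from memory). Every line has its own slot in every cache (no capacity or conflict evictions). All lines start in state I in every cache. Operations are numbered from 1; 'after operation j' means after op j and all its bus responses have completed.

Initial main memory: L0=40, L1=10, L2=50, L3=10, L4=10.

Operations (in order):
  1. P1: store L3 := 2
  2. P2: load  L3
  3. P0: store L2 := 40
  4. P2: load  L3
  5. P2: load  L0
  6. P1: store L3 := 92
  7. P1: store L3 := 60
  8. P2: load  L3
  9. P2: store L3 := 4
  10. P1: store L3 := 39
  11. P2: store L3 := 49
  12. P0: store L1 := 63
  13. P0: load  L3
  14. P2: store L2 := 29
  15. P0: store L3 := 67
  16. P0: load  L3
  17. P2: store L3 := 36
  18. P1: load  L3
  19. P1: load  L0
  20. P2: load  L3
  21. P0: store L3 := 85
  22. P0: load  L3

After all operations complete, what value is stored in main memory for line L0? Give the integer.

memory[L0] = 40

step 1: P1: store L3 := 2  ⟶  IMI  (L3)  txn=BusRdX  M[L3]=10
step 2: P2: load  L3  ⟶  ISS  (L3)  txn=BusRd+Flush  M[L3]=2
step 3: P0: store L2 := 40  ⟶  MII  (L2)  txn=BusRdX  M[L2]=50
step 4: P2: load  L3  ⟶  ISS  (L3)  txn=∅  M[L3]=2
step 5: P2: load  L0  ⟶  IIE  (L0)  txn=BusRd  M[L0]=40
step 6: P1: store L3 := 92  ⟶  IMI  (L3)  txn=BusUpgr  M[L3]=2
step 7: P1: store L3 := 60  ⟶  IMI  (L3)  txn=∅  M[L3]=2
step 8: P2: load  L3  ⟶  ISS  (L3)  txn=BusRd+Flush  M[L3]=60
step 9: P2: store L3 := 4  ⟶  IIM  (L3)  txn=BusUpgr  M[L3]=60
step 10: P1: store L3 := 39  ⟶  IMI  (L3)  txn=BusRdX+Flush  M[L3]=4
step 11: P2: store L3 := 49  ⟶  IIM  (L3)  txn=BusRdX+Flush  M[L3]=39
step 12: P0: store L1 := 63  ⟶  MII  (L1)  txn=BusRdX  M[L1]=10
step 13: P0: load  L3  ⟶  SIS  (L3)  txn=BusRd+Flush  M[L3]=49
step 14: P2: store L2 := 29  ⟶  IIM  (L2)  txn=BusRdX+Flush  M[L2]=40
step 15: P0: store L3 := 67  ⟶  MII  (L3)  txn=BusUpgr  M[L3]=49
step 16: P0: load  L3  ⟶  MII  (L3)  txn=∅  M[L3]=49
step 17: P2: store L3 := 36  ⟶  IIM  (L3)  txn=BusRdX+Flush  M[L3]=67
step 18: P1: load  L3  ⟶  ISS  (L3)  txn=BusRd+Flush  M[L3]=36
step 19: P1: load  L0  ⟶  ISS  (L0)  txn=BusRd  M[L0]=40
step 20: P2: load  L3  ⟶  ISS  (L3)  txn=∅  M[L3]=36
step 21: P0: store L3 := 85  ⟶  MII  (L3)  txn=BusRdX  M[L3]=36
step 22: P0: load  L3  ⟶  MII  (L3)  txn=∅  M[L3]=36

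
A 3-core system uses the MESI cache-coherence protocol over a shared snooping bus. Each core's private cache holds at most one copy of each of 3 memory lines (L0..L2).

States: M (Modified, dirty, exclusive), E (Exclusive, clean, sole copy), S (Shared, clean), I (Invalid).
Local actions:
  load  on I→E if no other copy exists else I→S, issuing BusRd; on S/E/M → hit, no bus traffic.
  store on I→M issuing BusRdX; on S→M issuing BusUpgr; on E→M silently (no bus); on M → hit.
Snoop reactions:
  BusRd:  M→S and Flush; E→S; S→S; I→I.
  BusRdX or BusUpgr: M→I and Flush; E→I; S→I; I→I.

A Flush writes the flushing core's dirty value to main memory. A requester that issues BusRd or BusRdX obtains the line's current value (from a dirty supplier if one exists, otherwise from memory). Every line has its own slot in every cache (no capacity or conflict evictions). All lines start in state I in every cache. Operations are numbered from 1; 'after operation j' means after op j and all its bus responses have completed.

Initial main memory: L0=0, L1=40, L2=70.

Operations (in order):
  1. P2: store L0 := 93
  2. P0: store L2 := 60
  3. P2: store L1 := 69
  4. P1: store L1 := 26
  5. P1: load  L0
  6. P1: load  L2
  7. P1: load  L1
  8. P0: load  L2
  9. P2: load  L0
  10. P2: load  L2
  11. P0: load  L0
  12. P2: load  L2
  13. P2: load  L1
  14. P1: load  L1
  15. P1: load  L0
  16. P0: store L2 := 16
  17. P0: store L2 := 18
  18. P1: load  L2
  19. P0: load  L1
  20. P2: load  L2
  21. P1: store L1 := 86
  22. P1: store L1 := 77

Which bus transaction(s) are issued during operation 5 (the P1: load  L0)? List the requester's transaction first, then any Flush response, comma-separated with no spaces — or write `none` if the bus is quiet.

1. P2: store L0 := 93  bus=[BusRdX]  L0: P0=I P1=I P2=M  mem[L0]=0
2. P0: store L2 := 60  bus=[BusRdX]  L2: P0=M P1=I P2=I  mem[L2]=70
3. P2: store L1 := 69  bus=[BusRdX]  L1: P0=I P1=I P2=M  mem[L1]=40
4. P1: store L1 := 26  bus=[BusRdX,Flush]  L1: P0=I P1=M P2=I  mem[L1]=69
5. P1: load  L0  bus=[BusRd,Flush]  L0: P0=I P1=S P2=S  mem[L0]=93
6. P1: load  L2  bus=[BusRd,Flush]  L2: P0=S P1=S P2=I  mem[L2]=60
7. P1: load  L1  bus=[-]  L1: P0=I P1=M P2=I  mem[L1]=69
8. P0: load  L2  bus=[-]  L2: P0=S P1=S P2=I  mem[L2]=60
9. P2: load  L0  bus=[-]  L0: P0=I P1=S P2=S  mem[L0]=93
10. P2: load  L2  bus=[BusRd]  L2: P0=S P1=S P2=S  mem[L2]=60
11. P0: load  L0  bus=[BusRd]  L0: P0=S P1=S P2=S  mem[L0]=93
12. P2: load  L2  bus=[-]  L2: P0=S P1=S P2=S  mem[L2]=60
13. P2: load  L1  bus=[BusRd,Flush]  L1: P0=I P1=S P2=S  mem[L1]=26
14. P1: load  L1  bus=[-]  L1: P0=I P1=S P2=S  mem[L1]=26
15. P1: load  L0  bus=[-]  L0: P0=S P1=S P2=S  mem[L0]=93
16. P0: store L2 := 16  bus=[BusUpgr]  L2: P0=M P1=I P2=I  mem[L2]=60
17. P0: store L2 := 18  bus=[-]  L2: P0=M P1=I P2=I  mem[L2]=60
18. P1: load  L2  bus=[BusRd,Flush]  L2: P0=S P1=S P2=I  mem[L2]=18
19. P0: load  L1  bus=[BusRd]  L1: P0=S P1=S P2=S  mem[L1]=26
20. P2: load  L2  bus=[BusRd]  L2: P0=S P1=S P2=S  mem[L2]=18
21. P1: store L1 := 86  bus=[BusUpgr]  L1: P0=I P1=M P2=I  mem[L1]=26
22. P1: store L1 := 77  bus=[-]  L1: P0=I P1=M P2=I  mem[L1]=26

bus = BusRd,Flush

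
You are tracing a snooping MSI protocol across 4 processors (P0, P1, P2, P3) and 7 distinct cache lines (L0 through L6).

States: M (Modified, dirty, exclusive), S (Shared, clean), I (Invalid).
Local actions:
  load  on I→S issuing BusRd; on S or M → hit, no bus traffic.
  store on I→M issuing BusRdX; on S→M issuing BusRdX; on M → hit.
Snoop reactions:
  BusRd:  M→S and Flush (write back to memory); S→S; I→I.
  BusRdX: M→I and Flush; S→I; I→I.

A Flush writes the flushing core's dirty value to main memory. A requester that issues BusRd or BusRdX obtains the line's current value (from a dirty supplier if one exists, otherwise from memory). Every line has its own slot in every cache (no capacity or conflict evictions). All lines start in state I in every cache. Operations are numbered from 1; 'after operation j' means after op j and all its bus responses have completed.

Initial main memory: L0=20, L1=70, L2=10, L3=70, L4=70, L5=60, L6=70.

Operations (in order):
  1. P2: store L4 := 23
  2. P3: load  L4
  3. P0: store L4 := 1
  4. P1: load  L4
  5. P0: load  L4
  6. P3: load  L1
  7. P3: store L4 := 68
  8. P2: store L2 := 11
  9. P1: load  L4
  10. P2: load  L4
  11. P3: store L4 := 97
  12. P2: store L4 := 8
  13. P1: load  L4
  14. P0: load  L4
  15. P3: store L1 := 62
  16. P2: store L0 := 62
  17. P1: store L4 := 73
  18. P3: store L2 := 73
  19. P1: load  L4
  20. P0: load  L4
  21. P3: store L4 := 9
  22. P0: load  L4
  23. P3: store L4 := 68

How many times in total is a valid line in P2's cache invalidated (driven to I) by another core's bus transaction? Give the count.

1. P2: store L4 := 23  bus=[BusRdX]  L4: P0=I P1=I P2=M P3=I  mem[L4]=70
2. P3: load  L4  bus=[BusRd,Flush]  L4: P0=I P1=I P2=S P3=S  mem[L4]=23
3. P0: store L4 := 1  bus=[BusRdX]  L4: P0=M P1=I P2=I P3=I  mem[L4]=23
4. P1: load  L4  bus=[BusRd,Flush]  L4: P0=S P1=S P2=I P3=I  mem[L4]=1
5. P0: load  L4  bus=[-]  L4: P0=S P1=S P2=I P3=I  mem[L4]=1
6. P3: load  L1  bus=[BusRd]  L1: P0=I P1=I P2=I P3=S  mem[L1]=70
7. P3: store L4 := 68  bus=[BusRdX]  L4: P0=I P1=I P2=I P3=M  mem[L4]=1
8. P2: store L2 := 11  bus=[BusRdX]  L2: P0=I P1=I P2=M P3=I  mem[L2]=10
9. P1: load  L4  bus=[BusRd,Flush]  L4: P0=I P1=S P2=I P3=S  mem[L4]=68
10. P2: load  L4  bus=[BusRd]  L4: P0=I P1=S P2=S P3=S  mem[L4]=68
11. P3: store L4 := 97  bus=[BusRdX]  L4: P0=I P1=I P2=I P3=M  mem[L4]=68
12. P2: store L4 := 8  bus=[BusRdX,Flush]  L4: P0=I P1=I P2=M P3=I  mem[L4]=97
13. P1: load  L4  bus=[BusRd,Flush]  L4: P0=I P1=S P2=S P3=I  mem[L4]=8
14. P0: load  L4  bus=[BusRd]  L4: P0=S P1=S P2=S P3=I  mem[L4]=8
15. P3: store L1 := 62  bus=[BusRdX]  L1: P0=I P1=I P2=I P3=M  mem[L1]=70
16. P2: store L0 := 62  bus=[BusRdX]  L0: P0=I P1=I P2=M P3=I  mem[L0]=20
17. P1: store L4 := 73  bus=[BusRdX]  L4: P0=I P1=M P2=I P3=I  mem[L4]=8
18. P3: store L2 := 73  bus=[BusRdX,Flush]  L2: P0=I P1=I P2=I P3=M  mem[L2]=11
19. P1: load  L4  bus=[-]  L4: P0=I P1=M P2=I P3=I  mem[L4]=8
20. P0: load  L4  bus=[BusRd,Flush]  L4: P0=S P1=S P2=I P3=I  mem[L4]=73
21. P3: store L4 := 9  bus=[BusRdX]  L4: P0=I P1=I P2=I P3=M  mem[L4]=73
22. P0: load  L4  bus=[BusRd,Flush]  L4: P0=S P1=I P2=I P3=S  mem[L4]=9
23. P3: store L4 := 68  bus=[BusRdX]  L4: P0=I P1=I P2=I P3=M  mem[L4]=9

invalidations = 4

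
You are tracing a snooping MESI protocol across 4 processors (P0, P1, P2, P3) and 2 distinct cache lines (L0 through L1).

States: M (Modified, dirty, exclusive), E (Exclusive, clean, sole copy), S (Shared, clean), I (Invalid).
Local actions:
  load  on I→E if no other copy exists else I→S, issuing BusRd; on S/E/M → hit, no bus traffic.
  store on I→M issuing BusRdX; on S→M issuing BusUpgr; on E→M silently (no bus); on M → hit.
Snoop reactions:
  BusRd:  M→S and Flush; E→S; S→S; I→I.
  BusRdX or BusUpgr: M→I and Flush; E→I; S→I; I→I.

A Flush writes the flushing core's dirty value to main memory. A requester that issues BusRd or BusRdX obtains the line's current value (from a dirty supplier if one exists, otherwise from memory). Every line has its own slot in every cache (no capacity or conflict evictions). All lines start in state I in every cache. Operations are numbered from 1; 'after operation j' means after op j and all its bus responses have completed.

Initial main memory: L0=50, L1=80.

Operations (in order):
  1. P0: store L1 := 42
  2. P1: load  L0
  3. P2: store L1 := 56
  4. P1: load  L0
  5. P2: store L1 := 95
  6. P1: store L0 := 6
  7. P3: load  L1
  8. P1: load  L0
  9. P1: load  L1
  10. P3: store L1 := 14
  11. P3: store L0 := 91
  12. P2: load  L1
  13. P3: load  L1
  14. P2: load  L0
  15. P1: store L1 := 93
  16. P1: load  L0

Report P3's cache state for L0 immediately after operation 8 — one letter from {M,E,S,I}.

  op1 P0: store L1 := 42 → M/I/I/I on L1; bus BusRdX; mem=80
  op2 P1: load  L0 → I/E/I/I on L0; bus BusRd; mem=50
  op3 P2: store L1 := 56 → I/I/M/I on L1; bus BusRdX Flush; mem=42
  op4 P1: load  L0 → I/E/I/I on L0; bus (none); mem=50
  op5 P2: store L1 := 95 → I/I/M/I on L1; bus (none); mem=42
  op6 P1: store L0 := 6 → I/M/I/I on L0; bus (none); mem=50
  op7 P3: load  L1 → I/I/S/S on L1; bus BusRd Flush; mem=95
  op8 P1: load  L0 → I/M/I/I on L0; bus (none); mem=50
  op9 P1: load  L1 → I/S/S/S on L1; bus BusRd; mem=95
  op10 P3: store L1 := 14 → I/I/I/M on L1; bus BusUpgr; mem=95
  op11 P3: store L0 := 91 → I/I/I/M on L0; bus BusRdX Flush; mem=6
  op12 P2: load  L1 → I/I/S/S on L1; bus BusRd Flush; mem=14
  op13 P3: load  L1 → I/I/S/S on L1; bus (none); mem=14
  op14 P2: load  L0 → I/I/S/S on L0; bus BusRd Flush; mem=91
  op15 P1: store L1 := 93 → I/M/I/I on L1; bus BusRdX; mem=14
  op16 P1: load  L0 → I/S/S/S on L0; bus BusRd; mem=91

state = I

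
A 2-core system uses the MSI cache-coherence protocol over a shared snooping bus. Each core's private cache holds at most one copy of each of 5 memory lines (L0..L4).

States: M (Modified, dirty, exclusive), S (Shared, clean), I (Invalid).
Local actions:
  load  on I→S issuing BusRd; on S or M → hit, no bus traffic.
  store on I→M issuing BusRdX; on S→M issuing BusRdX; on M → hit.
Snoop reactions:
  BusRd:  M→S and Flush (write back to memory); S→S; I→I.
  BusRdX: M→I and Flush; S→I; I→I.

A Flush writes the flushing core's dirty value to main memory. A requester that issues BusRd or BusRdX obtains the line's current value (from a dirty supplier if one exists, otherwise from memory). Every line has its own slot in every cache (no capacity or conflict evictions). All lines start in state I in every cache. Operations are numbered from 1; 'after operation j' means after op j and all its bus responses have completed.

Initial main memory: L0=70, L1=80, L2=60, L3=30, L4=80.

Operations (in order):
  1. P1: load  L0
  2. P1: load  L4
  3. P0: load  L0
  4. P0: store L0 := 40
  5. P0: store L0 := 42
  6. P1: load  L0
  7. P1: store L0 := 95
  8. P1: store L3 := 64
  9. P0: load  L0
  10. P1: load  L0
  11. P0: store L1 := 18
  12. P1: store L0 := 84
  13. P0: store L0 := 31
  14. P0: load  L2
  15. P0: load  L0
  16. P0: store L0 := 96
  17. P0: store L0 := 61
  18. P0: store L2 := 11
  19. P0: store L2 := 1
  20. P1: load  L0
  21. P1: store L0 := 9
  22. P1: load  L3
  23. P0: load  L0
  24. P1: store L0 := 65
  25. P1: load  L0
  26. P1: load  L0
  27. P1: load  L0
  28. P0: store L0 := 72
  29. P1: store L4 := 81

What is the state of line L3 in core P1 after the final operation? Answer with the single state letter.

state = M

[1] P1: load  L0 | P0:I, P1:S(70) | bus: BusRd
[2] P1: load  L4 | P0:I, P1:S(80) | bus: BusRd
[3] P0: load  L0 | P0:S(70), P1:S(70) | bus: BusRd
[4] P0: store L0 := 40 | P0:M(40), P1:I | bus: BusRdX
[5] P0: store L0 := 42 | P0:M(42), P1:I | bus: none
[6] P1: load  L0 | P0:S(42), P1:S(42) | bus: BusRd,Flush
[7] P1: store L0 := 95 | P0:I, P1:M(95) | bus: BusRdX
[8] P1: store L3 := 64 | P0:I, P1:M(64) | bus: BusRdX
[9] P0: load  L0 | P0:S(95), P1:S(95) | bus: BusRd,Flush
[10] P1: load  L0 | P0:S(95), P1:S(95) | bus: none
[11] P0: store L1 := 18 | P0:M(18), P1:I | bus: BusRdX
[12] P1: store L0 := 84 | P0:I, P1:M(84) | bus: BusRdX
[13] P0: store L0 := 31 | P0:M(31), P1:I | bus: BusRdX,Flush
[14] P0: load  L2 | P0:S(60), P1:I | bus: BusRd
[15] P0: load  L0 | P0:M(31), P1:I | bus: none
[16] P0: store L0 := 96 | P0:M(96), P1:I | bus: none
[17] P0: store L0 := 61 | P0:M(61), P1:I | bus: none
[18] P0: store L2 := 11 | P0:M(11), P1:I | bus: BusRdX
[19] P0: store L2 := 1 | P0:M(1), P1:I | bus: none
[20] P1: load  L0 | P0:S(61), P1:S(61) | bus: BusRd,Flush
[21] P1: store L0 := 9 | P0:I, P1:M(9) | bus: BusRdX
[22] P1: load  L3 | P0:I, P1:M(64) | bus: none
[23] P0: load  L0 | P0:S(9), P1:S(9) | bus: BusRd,Flush
[24] P1: store L0 := 65 | P0:I, P1:M(65) | bus: BusRdX
[25] P1: load  L0 | P0:I, P1:M(65) | bus: none
[26] P1: load  L0 | P0:I, P1:M(65) | bus: none
[27] P1: load  L0 | P0:I, P1:M(65) | bus: none
[28] P0: store L0 := 72 | P0:M(72), P1:I | bus: BusRdX,Flush
[29] P1: store L4 := 81 | P0:I, P1:M(81) | bus: BusRdX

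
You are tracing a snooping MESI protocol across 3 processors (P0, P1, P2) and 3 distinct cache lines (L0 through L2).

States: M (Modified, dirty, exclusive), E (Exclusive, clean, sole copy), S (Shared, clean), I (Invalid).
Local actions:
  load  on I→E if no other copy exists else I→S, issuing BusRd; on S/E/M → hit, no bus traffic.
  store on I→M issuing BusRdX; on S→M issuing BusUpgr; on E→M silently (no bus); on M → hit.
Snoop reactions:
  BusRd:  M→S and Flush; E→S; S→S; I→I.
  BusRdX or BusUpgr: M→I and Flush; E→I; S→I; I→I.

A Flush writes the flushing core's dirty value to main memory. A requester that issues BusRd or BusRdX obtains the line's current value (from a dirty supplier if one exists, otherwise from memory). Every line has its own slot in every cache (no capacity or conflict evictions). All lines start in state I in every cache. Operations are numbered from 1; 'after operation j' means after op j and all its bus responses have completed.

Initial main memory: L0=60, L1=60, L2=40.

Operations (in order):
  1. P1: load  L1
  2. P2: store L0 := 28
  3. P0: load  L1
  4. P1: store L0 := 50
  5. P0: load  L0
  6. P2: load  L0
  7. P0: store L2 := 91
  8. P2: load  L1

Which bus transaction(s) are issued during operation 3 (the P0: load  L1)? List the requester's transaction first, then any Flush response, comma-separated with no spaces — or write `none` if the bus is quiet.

step 1: P1: load  L1  ⟶  IEI  (L1)  txn=BusRd  M[L1]=60
step 2: P2: store L0 := 28  ⟶  IIM  (L0)  txn=BusRdX  M[L0]=60
step 3: P0: load  L1  ⟶  SSI  (L1)  txn=BusRd  M[L1]=60
step 4: P1: store L0 := 50  ⟶  IMI  (L0)  txn=BusRdX+Flush  M[L0]=28
step 5: P0: load  L0  ⟶  SSI  (L0)  txn=BusRd+Flush  M[L0]=50
step 6: P2: load  L0  ⟶  SSS  (L0)  txn=BusRd  M[L0]=50
step 7: P0: store L2 := 91  ⟶  MII  (L2)  txn=BusRdX  M[L2]=40
step 8: P2: load  L1  ⟶  SSS  (L1)  txn=BusRd  M[L1]=60

bus = BusRd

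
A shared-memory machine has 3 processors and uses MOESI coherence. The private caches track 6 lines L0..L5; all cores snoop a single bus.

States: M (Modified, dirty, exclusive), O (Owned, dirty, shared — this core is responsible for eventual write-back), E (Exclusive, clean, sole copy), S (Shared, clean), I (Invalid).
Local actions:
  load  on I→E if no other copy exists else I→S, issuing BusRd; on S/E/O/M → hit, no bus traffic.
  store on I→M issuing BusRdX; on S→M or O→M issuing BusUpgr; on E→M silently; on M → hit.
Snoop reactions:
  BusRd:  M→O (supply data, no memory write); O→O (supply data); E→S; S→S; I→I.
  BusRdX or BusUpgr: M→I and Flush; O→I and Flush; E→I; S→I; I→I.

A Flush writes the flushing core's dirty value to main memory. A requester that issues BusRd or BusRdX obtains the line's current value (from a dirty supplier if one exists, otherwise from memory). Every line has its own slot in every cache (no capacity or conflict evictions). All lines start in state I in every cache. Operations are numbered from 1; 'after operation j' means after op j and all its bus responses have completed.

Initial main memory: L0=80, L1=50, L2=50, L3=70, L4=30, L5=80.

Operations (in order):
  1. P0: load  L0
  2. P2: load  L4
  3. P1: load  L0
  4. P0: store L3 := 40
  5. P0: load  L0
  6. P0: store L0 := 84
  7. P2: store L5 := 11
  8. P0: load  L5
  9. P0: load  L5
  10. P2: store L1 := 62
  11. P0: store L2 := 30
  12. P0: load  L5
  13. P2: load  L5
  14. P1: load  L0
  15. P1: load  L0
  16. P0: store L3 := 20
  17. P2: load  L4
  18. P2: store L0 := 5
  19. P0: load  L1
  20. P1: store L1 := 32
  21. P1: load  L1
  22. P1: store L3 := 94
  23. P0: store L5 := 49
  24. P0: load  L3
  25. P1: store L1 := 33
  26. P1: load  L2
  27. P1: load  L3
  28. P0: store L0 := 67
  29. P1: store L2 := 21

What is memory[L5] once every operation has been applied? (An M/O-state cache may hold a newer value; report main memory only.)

step 1: P0: load  L0  ⟶  EII  (L0)  txn=BusRd  M[L0]=80
step 2: P2: load  L4  ⟶  IIE  (L4)  txn=BusRd  M[L4]=30
step 3: P1: load  L0  ⟶  SSI  (L0)  txn=BusRd  M[L0]=80
step 4: P0: store L3 := 40  ⟶  MII  (L3)  txn=BusRdX  M[L3]=70
step 5: P0: load  L0  ⟶  SSI  (L0)  txn=∅  M[L0]=80
step 6: P0: store L0 := 84  ⟶  MII  (L0)  txn=BusUpgr  M[L0]=80
step 7: P2: store L5 := 11  ⟶  IIM  (L5)  txn=BusRdX  M[L5]=80
step 8: P0: load  L5  ⟶  SIO  (L5)  txn=BusRd  M[L5]=80
step 9: P0: load  L5  ⟶  SIO  (L5)  txn=∅  M[L5]=80
step 10: P2: store L1 := 62  ⟶  IIM  (L1)  txn=BusRdX  M[L1]=50
step 11: P0: store L2 := 30  ⟶  MII  (L2)  txn=BusRdX  M[L2]=50
step 12: P0: load  L5  ⟶  SIO  (L5)  txn=∅  M[L5]=80
step 13: P2: load  L5  ⟶  SIO  (L5)  txn=∅  M[L5]=80
step 14: P1: load  L0  ⟶  OSI  (L0)  txn=BusRd  M[L0]=80
step 15: P1: load  L0  ⟶  OSI  (L0)  txn=∅  M[L0]=80
step 16: P0: store L3 := 20  ⟶  MII  (L3)  txn=∅  M[L3]=70
step 17: P2: load  L4  ⟶  IIE  (L4)  txn=∅  M[L4]=30
step 18: P2: store L0 := 5  ⟶  IIM  (L0)  txn=BusRdX+Flush  M[L0]=84
step 19: P0: load  L1  ⟶  SIO  (L1)  txn=BusRd  M[L1]=50
step 20: P1: store L1 := 32  ⟶  IMI  (L1)  txn=BusRdX+Flush  M[L1]=62
step 21: P1: load  L1  ⟶  IMI  (L1)  txn=∅  M[L1]=62
step 22: P1: store L3 := 94  ⟶  IMI  (L3)  txn=BusRdX+Flush  M[L3]=20
step 23: P0: store L5 := 49  ⟶  MII  (L5)  txn=BusUpgr+Flush  M[L5]=11
step 24: P0: load  L3  ⟶  SOI  (L3)  txn=BusRd  M[L3]=20
step 25: P1: store L1 := 33  ⟶  IMI  (L1)  txn=∅  M[L1]=62
step 26: P1: load  L2  ⟶  OSI  (L2)  txn=BusRd  M[L2]=50
step 27: P1: load  L3  ⟶  SOI  (L3)  txn=∅  M[L3]=20
step 28: P0: store L0 := 67  ⟶  MII  (L0)  txn=BusRdX+Flush  M[L0]=5
step 29: P1: store L2 := 21  ⟶  IMI  (L2)  txn=BusUpgr+Flush  M[L2]=30

memory[L5] = 11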